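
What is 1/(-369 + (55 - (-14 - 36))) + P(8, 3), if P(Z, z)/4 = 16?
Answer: 16895/264 ≈ 63.996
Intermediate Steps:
P(Z, z) = 64 (P(Z, z) = 4*16 = 64)
1/(-369 + (55 - (-14 - 36))) + P(8, 3) = 1/(-369 + (55 - (-14 - 36))) + 64 = 1/(-369 + (55 - 1*(-50))) + 64 = 1/(-369 + (55 + 50)) + 64 = 1/(-369 + 105) + 64 = 1/(-264) + 64 = -1/264 + 64 = 16895/264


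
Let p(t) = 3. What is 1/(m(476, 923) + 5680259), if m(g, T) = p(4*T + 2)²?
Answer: 1/5680268 ≈ 1.7605e-7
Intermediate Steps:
m(g, T) = 9 (m(g, T) = 3² = 9)
1/(m(476, 923) + 5680259) = 1/(9 + 5680259) = 1/5680268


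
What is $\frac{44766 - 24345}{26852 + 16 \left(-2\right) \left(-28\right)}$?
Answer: $\frac{20421}{27748} \approx 0.73594$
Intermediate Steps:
$\frac{44766 - 24345}{26852 + 16 \left(-2\right) \left(-28\right)} = \frac{20421}{26852 - -896} = \frac{20421}{26852 + 896} = \frac{20421}{27748}$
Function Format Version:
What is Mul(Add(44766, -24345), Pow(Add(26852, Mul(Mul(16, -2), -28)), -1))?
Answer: Rational(20421, 27748) ≈ 0.73594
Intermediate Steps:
Mul(Add(44766, -24345), Pow(Add(26852, Mul(Mul(16, -2), -28)), -1)) = Mul(20421, Pow(Add(26852, Mul(-32, -28)), -1)) = Mul(20421, Pow(Add(26852, 896), -1)) = Mul(20421, Pow(27748, -1)) = Mul(20421, Rational(1, 27748)) = Rational(20421, 27748)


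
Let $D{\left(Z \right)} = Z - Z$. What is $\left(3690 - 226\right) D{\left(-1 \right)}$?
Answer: $0$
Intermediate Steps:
$D{\left(Z \right)} = 0$
$\left(3690 - 226\right) D{\left(-1 \right)} = \left(3690 - 226\right) 0 = 3464 \cdot 0 = 0$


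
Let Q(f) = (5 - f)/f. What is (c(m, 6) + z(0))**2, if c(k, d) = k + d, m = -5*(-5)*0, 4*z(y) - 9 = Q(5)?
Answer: 1089/16 ≈ 68.063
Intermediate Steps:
Q(f) = (5 - f)/f
z(y) = 9/4 (z(y) = 9/4 + ((5 - 1*5)/5)/4 = 9/4 + ((5 - 5)/5)/4 = 9/4 + ((1/5)*0)/4 = 9/4 + (1/4)*0 = 9/4 + 0 = 9/4)
m = 0 (m = 25*0 = 0)
c(k, d) = d + k
(c(m, 6) + z(0))**2 = ((6 + 0) + 9/4)**2 = (6 + 9/4)**2 = (33/4)**2 = 1089/16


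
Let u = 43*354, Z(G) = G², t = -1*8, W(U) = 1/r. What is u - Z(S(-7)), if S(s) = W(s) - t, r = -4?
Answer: 242591/16 ≈ 15162.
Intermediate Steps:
W(U) = -¼ (W(U) = 1/(-4) = -¼)
t = -8
S(s) = 31/4 (S(s) = -¼ - 1*(-8) = -¼ + 8 = 31/4)
u = 15222
u - Z(S(-7)) = 15222 - (31/4)² = 15222 - 1*961/16 = 15222 - 961/16 = 242591/16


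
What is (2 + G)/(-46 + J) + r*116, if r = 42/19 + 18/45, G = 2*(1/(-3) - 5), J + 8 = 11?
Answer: 3713542/12255 ≈ 303.02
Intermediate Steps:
J = 3 (J = -8 + 11 = 3)
G = -32/3 (G = 2*(-1/3 - 5) = 2*(-16/3) = -32/3 ≈ -10.667)
r = 248/95 (r = 42*(1/19) + 18*(1/45) = 42/19 + 2/5 = 248/95 ≈ 2.6105)
(2 + G)/(-46 + J) + r*116 = (2 - 32/3)/(-46 + 3) + (248/95)*116 = -26/3/(-43) + 28768/95 = -26/3*(-1/43) + 28768/95 = 26/129 + 28768/95 = 3713542/12255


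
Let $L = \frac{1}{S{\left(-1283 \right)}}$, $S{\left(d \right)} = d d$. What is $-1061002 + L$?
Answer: $- \frac{1746503721177}{1646089} \approx -1.061 \cdot 10^{6}$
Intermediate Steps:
$S{\left(d \right)} = d^{2}$
$L = \frac{1}{1646089}$ ($L = \frac{1}{\left(-1283\right)^{2}} = \frac{1}{1646089} \approx 6.075 \cdot 10^{-7}$)
$-1061002 + L = -1061002 + \frac{1}{1646089} = - \frac{1746503721177}{1646089}$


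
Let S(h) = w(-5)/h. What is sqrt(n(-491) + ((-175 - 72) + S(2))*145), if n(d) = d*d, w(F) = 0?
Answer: sqrt(205266) ≈ 453.06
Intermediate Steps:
n(d) = d**2
S(h) = 0 (S(h) = 0/h = 0)
sqrt(n(-491) + ((-175 - 72) + S(2))*145) = sqrt((-491)**2 + ((-175 - 72) + 0)*145) = sqrt(241081 + (-247 + 0)*145) = sqrt(241081 - 247*145) = sqrt(241081 - 35815) = sqrt(205266)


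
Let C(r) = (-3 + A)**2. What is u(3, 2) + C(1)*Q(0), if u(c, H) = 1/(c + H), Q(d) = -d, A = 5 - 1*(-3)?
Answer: 1/5 ≈ 0.20000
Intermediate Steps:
A = 8 (A = 5 + 3 = 8)
u(c, H) = 1/(H + c)
C(r) = 25 (C(r) = (-3 + 8)**2 = 5**2 = 25)
u(3, 2) + C(1)*Q(0) = 1/(2 + 3) + 25*(-1*0) = 1/5 + 25*0 = 1/5 + 0 = 1/5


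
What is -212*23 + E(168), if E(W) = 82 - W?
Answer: -4962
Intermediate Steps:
-212*23 + E(168) = -212*23 + (82 - 1*168) = -4876 + (82 - 168) = -4876 - 86 = -4962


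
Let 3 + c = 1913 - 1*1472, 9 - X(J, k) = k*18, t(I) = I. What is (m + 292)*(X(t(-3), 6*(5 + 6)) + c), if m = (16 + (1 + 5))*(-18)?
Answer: 77064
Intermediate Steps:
X(J, k) = 9 - 18*k (X(J, k) = 9 - k*18 = 9 - 18*k)
m = -396 (m = (16 + 6)*(-18) = 22*(-18) = -396)
c = 438 (c = -3 + (1913 - 1*1472) = -3 + (1913 - 1472) = -3 + 441 = 438)
(m + 292)*(X(t(-3), 6*(5 + 6)) + c) = (-396 + 292)*((9 - 108*(5 + 6)) + 438) = -104*((9 - 108*11) + 438) = -104*((9 - 18*66) + 438) = -104*((9 - 1188) + 438) = -104*(-1179 + 438) = -104*(-741) = 77064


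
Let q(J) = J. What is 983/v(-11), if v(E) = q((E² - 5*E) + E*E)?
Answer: 983/297 ≈ 3.3098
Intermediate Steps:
v(E) = -5*E + 2*E² (v(E) = (E² - 5*E) + E*E = (E² - 5*E) + E² = -5*E + 2*E²)
983/v(-11) = 983/((-11*(-5 + 2*(-11)))) = 983/((-11*(-5 - 22))) = 983/((-11*(-27))) = 983/297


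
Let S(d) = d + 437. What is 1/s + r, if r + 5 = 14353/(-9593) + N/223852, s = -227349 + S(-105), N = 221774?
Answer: -1341958828498227/243749541790006 ≈ -5.5055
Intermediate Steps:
S(d) = 437 + d
s = -227017 (s = -227349 + (437 - 105) = -227349 + 332 = -227017)
r = -5911265477/1073706118 (r = -5 + (14353/(-9593) + 221774/223852) = -5 + (14353*(-1/9593) + 221774*(1/223852)) = -5 + (-14353/9593 + 110887/111926) = -5 - 542734887/1073706118 = -5911265477/1073706118 ≈ -5.5055)
1/s + r = 1/(-227017) - 5911265477/1073706118 = -1/227017 - 5911265477/1073706118 = -1341958828498227/243749541790006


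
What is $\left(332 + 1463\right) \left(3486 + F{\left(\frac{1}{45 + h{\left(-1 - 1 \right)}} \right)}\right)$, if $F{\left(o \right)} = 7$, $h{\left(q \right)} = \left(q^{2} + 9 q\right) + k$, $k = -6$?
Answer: $6269935$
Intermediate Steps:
$h{\left(q \right)} = -6 + q^{2} + 9 q$ ($h{\left(q \right)} = \left(q^{2} + 9 q\right) - 6 = -6 + q^{2} + 9 q$)
$\left(332 + 1463\right) \left(3486 + F{\left(\frac{1}{45 + h{\left(-1 - 1 \right)}} \right)}\right) = \left(332 + 1463\right) \left(3486 + 7\right) = 1795 \cdot 3493 = 6269935$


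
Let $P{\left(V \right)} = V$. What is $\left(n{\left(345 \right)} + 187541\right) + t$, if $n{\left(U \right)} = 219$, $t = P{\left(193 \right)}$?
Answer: $187953$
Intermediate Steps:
$t = 193$
$\left(n{\left(345 \right)} + 187541\right) + t = \left(219 + 187541\right) + 193 = 187760 + 193 = 187953$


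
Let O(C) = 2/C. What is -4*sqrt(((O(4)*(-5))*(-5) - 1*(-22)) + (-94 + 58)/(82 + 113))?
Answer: -2*sqrt(579930)/65 ≈ -23.432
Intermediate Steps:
-4*sqrt(((O(4)*(-5))*(-5) - 1*(-22)) + (-94 + 58)/(82 + 113)) = -4*sqrt((((2/4)*(-5))*(-5) - 1*(-22)) + (-94 + 58)/(82 + 113)) = -4*sqrt((((2*(1/4))*(-5))*(-5) + 22) - 36/195) = -4*sqrt((((1/2)*(-5))*(-5) + 22) - 36*1/195) = -4*sqrt((-5/2*(-5) + 22) - 12/65) = -4*sqrt((25/2 + 22) - 12/65) = -4*sqrt(69/2 - 12/65) = -2*sqrt(579930)/65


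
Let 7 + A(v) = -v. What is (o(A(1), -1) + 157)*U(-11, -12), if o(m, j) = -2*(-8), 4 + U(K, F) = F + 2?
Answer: -2422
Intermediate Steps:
U(K, F) = -2 + F (U(K, F) = -4 + (F + 2) = -4 + (2 + F) = -2 + F)
A(v) = -7 - v
o(m, j) = 16
(o(A(1), -1) + 157)*U(-11, -12) = (16 + 157)*(-2 - 12) = 173*(-14) = -2422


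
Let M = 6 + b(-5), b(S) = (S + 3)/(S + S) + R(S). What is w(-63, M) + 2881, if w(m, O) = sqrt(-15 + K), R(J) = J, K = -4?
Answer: 2881 + I*sqrt(19) ≈ 2881.0 + 4.3589*I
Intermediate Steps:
b(S) = S + (3 + S)/(2*S) (b(S) = (S + 3)/(S + S) + S = (3 + S)/((2*S)) + S = (3 + S)*(1/(2*S)) + S = (3 + S)/(2*S) + S = S + (3 + S)/(2*S))
M = 6/5 (M = 6 + (1/2 - 5 + (3/2)/(-5)) = 6 + (1/2 - 5 + (3/2)*(-1/5)) = 6 + (1/2 - 5 - 3/10) = 6 - 24/5 = 6/5 ≈ 1.2000)
w(m, O) = I*sqrt(19) (w(m, O) = sqrt(-15 - 4) = sqrt(-19) = I*sqrt(19))
w(-63, M) + 2881 = I*sqrt(19) + 2881 = 2881 + I*sqrt(19)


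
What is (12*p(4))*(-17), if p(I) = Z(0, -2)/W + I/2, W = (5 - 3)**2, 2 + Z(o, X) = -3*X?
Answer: -612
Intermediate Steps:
Z(o, X) = -2 - 3*X
W = 4 (W = 2**2 = 4)
p(I) = 1 + I/2 (p(I) = (-2 - 3*(-2))/4 + I/2 = (-2 + 6)*(1/4) + I*(1/2) = 4*(1/4) + I/2 = 1 + I/2)
(12*p(4))*(-17) = (12*(1 + (1/2)*4))*(-17) = (12*(1 + 2))*(-17) = (12*3)*(-17) = 36*(-17) = -612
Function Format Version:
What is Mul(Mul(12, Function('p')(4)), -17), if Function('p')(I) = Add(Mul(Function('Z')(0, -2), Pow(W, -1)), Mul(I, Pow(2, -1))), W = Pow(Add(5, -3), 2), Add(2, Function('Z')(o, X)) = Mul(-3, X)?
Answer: -612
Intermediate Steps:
Function('Z')(o, X) = Add(-2, Mul(-3, X))
W = 4 (W = Pow(2, 2) = 4)
Function('p')(I) = Add(1, Mul(Rational(1, 2), I)) (Function('p')(I) = Add(Mul(Add(-2, Mul(-3, -2)), Pow(4, -1)), Mul(I, Pow(2, -1))) = Add(Mul(Add(-2, 6), Rational(1, 4)), Mul(I, Rational(1, 2))) = Add(Mul(4, Rational(1, 4)), Mul(Rational(1, 2), I)) = Add(1, Mul(Rational(1, 2), I)))
Mul(Mul(12, Function('p')(4)), -17) = Mul(Mul(12, Add(1, Mul(Rational(1, 2), 4))), -17) = Mul(Mul(12, Add(1, 2)), -17) = Mul(Mul(12, 3), -17) = Mul(36, -17) = -612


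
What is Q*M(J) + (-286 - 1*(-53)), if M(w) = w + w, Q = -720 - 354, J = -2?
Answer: 4063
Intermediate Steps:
Q = -1074
M(w) = 2*w
Q*M(J) + (-286 - 1*(-53)) = -2148*(-2) + (-286 - 1*(-53)) = -1074*(-4) + (-286 + 53) = 4296 - 233 = 4063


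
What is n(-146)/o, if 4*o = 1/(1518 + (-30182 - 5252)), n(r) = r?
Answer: 19806944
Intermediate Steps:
o = -1/135664 (o = 1/(4*(1518 + (-30182 - 5252))) = 1/(4*(1518 - 35434)) = (¼)/(-33916) = (¼)*(-1/33916) = -1/135664 ≈ -7.3711e-6)
n(-146)/o = -146/(-1/135664) = -146*(-135664) = 19806944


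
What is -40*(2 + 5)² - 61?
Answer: -2021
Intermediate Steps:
-40*(2 + 5)² - 61 = -40*7² - 61 = -40*49 - 61 = -1960 - 61 = -2021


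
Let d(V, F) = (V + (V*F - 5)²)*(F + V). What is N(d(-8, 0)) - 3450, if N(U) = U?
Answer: -3586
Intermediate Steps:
d(V, F) = (F + V)*(V + (-5 + F*V)²) (d(V, F) = (V + (F*V - 5)²)*(F + V) = (V + (-5 + F*V)²)*(F + V) = (F + V)*(V + (-5 + F*V)²))
N(d(-8, 0)) - 3450 = ((-8)² + 0*(-8) + 0*(-5 + 0*(-8))² - 8*(-5 + 0*(-8))²) - 3450 = (64 + 0 + 0*(-5 + 0)² - 8*(-5 + 0)²) - 3450 = (64 + 0 + 0*(-5)² - 8*(-5)²) - 3450 = (64 + 0 + 0*25 - 8*25) - 3450 = (64 + 0 + 0 - 200) - 3450 = -136 - 3450 = -3586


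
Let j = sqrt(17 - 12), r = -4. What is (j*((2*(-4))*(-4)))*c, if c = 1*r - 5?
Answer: -288*sqrt(5) ≈ -643.99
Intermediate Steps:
j = sqrt(5) ≈ 2.2361
c = -9 (c = 1*(-4) - 5 = -4 - 5 = -9)
(j*((2*(-4))*(-4)))*c = (sqrt(5)*((2*(-4))*(-4)))*(-9) = (sqrt(5)*(-8*(-4)))*(-9) = (sqrt(5)*32)*(-9) = (32*sqrt(5))*(-9) = -288*sqrt(5)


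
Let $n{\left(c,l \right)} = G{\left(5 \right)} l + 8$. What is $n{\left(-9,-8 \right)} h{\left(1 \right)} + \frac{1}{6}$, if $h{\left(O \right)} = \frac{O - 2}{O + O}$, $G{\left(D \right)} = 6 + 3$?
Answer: $\frac{193}{6} \approx 32.167$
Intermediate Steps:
$G{\left(D \right)} = 9$
$h{\left(O \right)} = \frac{-2 + O}{2 O}$
$n{\left(c,l \right)} = 8 + 9 l$ ($n{\left(c,l \right)} = 9 l + 8 = 8 + 9 l$)
$n{\left(-9,-8 \right)} h{\left(1 \right)} + \frac{1}{6} = \left(8 + 9 \left(-8\right)\right) \frac{-2 + 1}{2 \cdot 1} + \frac{1}{6} = \left(8 - 72\right) \frac{1}{2} \cdot 1 \left(-1\right) + \frac{1}{6} = \left(-64\right) \left(- \frac{1}{2}\right) + \frac{1}{6} = 32 + \frac{1}{6} = \frac{193}{6}$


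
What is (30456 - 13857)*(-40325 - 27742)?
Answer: -1129844133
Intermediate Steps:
(30456 - 13857)*(-40325 - 27742) = 16599*(-68067) = -1129844133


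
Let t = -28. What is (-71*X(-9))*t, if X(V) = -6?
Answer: -11928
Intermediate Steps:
(-71*X(-9))*t = -71*(-6)*(-28) = 426*(-28) = -11928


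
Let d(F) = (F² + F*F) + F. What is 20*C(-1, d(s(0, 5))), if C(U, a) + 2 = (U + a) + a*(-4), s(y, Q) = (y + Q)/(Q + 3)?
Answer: -1155/8 ≈ -144.38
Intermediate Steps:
s(y, Q) = (Q + y)/(3 + Q)
d(F) = F + 2*F² (d(F) = (F² + F²) + F = 2*F² + F = F + 2*F²)
C(U, a) = -2 + U - 3*a (C(U, a) = -2 + ((U + a) + a*(-4)) = -2 + ((U + a) - 4*a) = -2 + (U - 3*a) = -2 + U - 3*a)
20*C(-1, d(s(0, 5))) = 20*(-2 - 1 - 3*(5 + 0)/(3 + 5)*(1 + 2*((5 + 0)/(3 + 5)))) = 20*(-2 - 1 - 3*5/8*(1 + 2*(5/8))) = 20*(-2 - 1 - 3*(⅛)*5*(1 + 2*((⅛)*5))) = 20*(-2 - 1 - 15*(1 + 2*(5/8))/8) = 20*(-2 - 1 - 15*(1 + 5/4)/8) = 20*(-2 - 1 - 15*9/(8*4)) = 20*(-2 - 1 - 3*45/32) = 20*(-2 - 1 - 135/32) = 20*(-231/32) = -1155/8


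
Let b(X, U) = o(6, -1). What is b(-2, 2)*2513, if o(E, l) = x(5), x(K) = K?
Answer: 12565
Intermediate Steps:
o(E, l) = 5
b(X, U) = 5
b(-2, 2)*2513 = 5*2513 = 12565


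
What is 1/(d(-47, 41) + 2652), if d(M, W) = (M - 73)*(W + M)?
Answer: 1/3372 ≈ 0.00029656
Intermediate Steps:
d(M, W) = (-73 + M)*(M + W)
1/(d(-47, 41) + 2652) = 1/(((-47)² - 73*(-47) - 73*41 - 47*41) + 2652) = 1/((2209 + 3431 - 2993 - 1927) + 2652) = 1/(720 + 2652) = 1/3372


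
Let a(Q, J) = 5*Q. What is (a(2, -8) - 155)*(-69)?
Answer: 10005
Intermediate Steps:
(a(2, -8) - 155)*(-69) = (5*2 - 155)*(-69) = (10 - 155)*(-69) = -145*(-69) = 10005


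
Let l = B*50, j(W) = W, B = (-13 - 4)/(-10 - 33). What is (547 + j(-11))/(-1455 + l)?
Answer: -23048/61715 ≈ -0.37346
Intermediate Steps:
B = 17/43 (B = -17/(-43) = -17*(-1/43) = 17/43 ≈ 0.39535)
l = 850/43 (l = (17/43)*50 = 850/43 ≈ 19.767)
(547 + j(-11))/(-1455 + l) = (547 - 11)/(-1455 + 850/43) = 536/(-61715/43) = 536*(-43/61715) = -23048/61715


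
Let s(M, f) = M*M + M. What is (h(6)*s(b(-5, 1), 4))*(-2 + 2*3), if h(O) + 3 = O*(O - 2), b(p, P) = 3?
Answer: 1008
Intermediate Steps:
h(O) = -3 + O*(-2 + O) (h(O) = -3 + O*(O - 2) = -3 + O*(-2 + O))
s(M, f) = M + M**2 (s(M, f) = M**2 + M = M + M**2)
(h(6)*s(b(-5, 1), 4))*(-2 + 2*3) = ((-3 + 6**2 - 2*6)*(3*(1 + 3)))*(-2 + 2*3) = ((-3 + 36 - 12)*(3*4))*(-2 + 6) = (21*12)*4 = 252*4 = 1008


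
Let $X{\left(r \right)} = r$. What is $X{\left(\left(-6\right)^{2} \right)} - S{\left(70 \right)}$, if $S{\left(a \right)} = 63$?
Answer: $-27$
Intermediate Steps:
$X{\left(\left(-6\right)^{2} \right)} - S{\left(70 \right)} = \left(-6\right)^{2} - 63 = 36 - 63 = -27$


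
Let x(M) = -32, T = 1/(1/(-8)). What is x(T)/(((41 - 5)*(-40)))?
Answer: 1/45 ≈ 0.022222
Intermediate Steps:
T = -8 (T = 1/(-⅛) = -8)
x(T)/(((41 - 5)*(-40))) = -32*(-1/(40*(41 - 5))) = -32/(36*(-40)) = -32/(-1440) = -32*(-1/1440) = 1/45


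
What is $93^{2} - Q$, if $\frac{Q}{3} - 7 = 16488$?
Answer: $-40836$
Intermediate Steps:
$Q = 49485$ ($Q = 21 + 3 \cdot 16488 = 21 + 49464 = 49485$)
$93^{2} - Q = 93^{2} - 49485 = 8649 - 49485 = -40836$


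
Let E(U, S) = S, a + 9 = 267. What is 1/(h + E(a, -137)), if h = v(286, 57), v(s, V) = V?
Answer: -1/80 ≈ -0.012500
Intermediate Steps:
a = 258 (a = -9 + 267 = 258)
h = 57
1/(h + E(a, -137)) = 1/(57 - 137) = 1/(-80) = -1/80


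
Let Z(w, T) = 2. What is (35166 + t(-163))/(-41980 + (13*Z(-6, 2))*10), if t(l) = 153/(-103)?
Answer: -724389/859432 ≈ -0.84287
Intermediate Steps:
t(l) = -153/103 (t(l) = 153*(-1/103) = -153/103)
(35166 + t(-163))/(-41980 + (13*Z(-6, 2))*10) = (35166 - 153/103)/(-41980 + (13*2)*10) = 3621945/(103*(-41980 + 26*10)) = 3621945/(103*(-41980 + 260)) = (3621945/103)/(-41720) = (3621945/103)*(-1/41720) = -724389/859432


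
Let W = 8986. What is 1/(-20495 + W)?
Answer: -1/11509 ≈ -8.6889e-5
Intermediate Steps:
1/(-20495 + W) = 1/(-20495 + 8986) = 1/(-11509) = -1/11509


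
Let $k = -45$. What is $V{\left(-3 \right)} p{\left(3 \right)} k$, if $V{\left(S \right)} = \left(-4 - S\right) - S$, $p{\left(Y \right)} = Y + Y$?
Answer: $-540$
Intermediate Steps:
$p{\left(Y \right)} = 2 Y$
$V{\left(S \right)} = -4 - 2 S$
$V{\left(-3 \right)} p{\left(3 \right)} k = \left(-4 - -6\right) 2 \cdot 3 \left(-45\right) = \left(-4 + 6\right) 6 \left(-45\right) = 2 \cdot 6 \left(-45\right) = 12 \left(-45\right) = -540$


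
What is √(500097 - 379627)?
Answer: √120470 ≈ 347.09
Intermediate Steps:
√(500097 - 379627) = √120470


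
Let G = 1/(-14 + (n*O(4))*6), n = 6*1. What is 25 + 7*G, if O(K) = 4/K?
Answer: 557/22 ≈ 25.318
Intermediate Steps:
n = 6
G = 1/22 (G = 1/(-14 + (6*(4/4))*6) = 1/(-14 + (6*(4*(1/4)))*6) = 1/(-14 + (6*1)*6) = 1/(-14 + 6*6) = 1/(-14 + 36) = 1/22 ≈ 0.045455)
25 + 7*G = 25 + 7*(1/22) = 25 + 7/22 = 557/22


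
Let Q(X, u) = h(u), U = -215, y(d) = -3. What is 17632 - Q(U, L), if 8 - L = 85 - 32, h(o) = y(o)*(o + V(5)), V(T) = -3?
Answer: 17488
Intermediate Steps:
h(o) = 9 - 3*o (h(o) = -3*(o - 3) = -3*(-3 + o) = 9 - 3*o)
L = -45 (L = 8 - (85 - 32) = 8 - 1*53 = 8 - 53 = -45)
Q(X, u) = 9 - 3*u
17632 - Q(U, L) = 17632 - (9 - 3*(-45)) = 17632 - (9 + 135) = 17632 - 1*144 = 17632 - 144 = 17488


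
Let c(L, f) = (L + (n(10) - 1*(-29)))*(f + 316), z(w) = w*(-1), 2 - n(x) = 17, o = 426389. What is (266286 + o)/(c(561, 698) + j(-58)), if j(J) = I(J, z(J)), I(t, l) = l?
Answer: 692675/583108 ≈ 1.1879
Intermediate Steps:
n(x) = -15 (n(x) = 2 - 1*17 = 2 - 17 = -15)
z(w) = -w
c(L, f) = (14 + L)*(316 + f) (c(L, f) = (L + (-15 - 1*(-29)))*(f + 316) = (L + (-15 + 29))*(316 + f) = (L + 14)*(316 + f) = (14 + L)*(316 + f))
j(J) = -J
(266286 + o)/(c(561, 698) + j(-58)) = (266286 + 426389)/((4424 + 14*698 + 316*561 + 561*698) - 1*(-58)) = 692675/((4424 + 9772 + 177276 + 391578) + 58) = 692675/(583050 + 58) = 692675/583108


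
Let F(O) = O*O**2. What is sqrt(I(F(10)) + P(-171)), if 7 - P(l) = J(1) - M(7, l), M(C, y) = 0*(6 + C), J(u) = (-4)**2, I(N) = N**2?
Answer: sqrt(999991) ≈ 1000.0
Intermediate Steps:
F(O) = O**3
J(u) = 16
M(C, y) = 0
P(l) = -9 (P(l) = 7 - (16 - 1*0) = 7 - (16 + 0) = 7 - 1*16 = 7 - 16 = -9)
sqrt(I(F(10)) + P(-171)) = sqrt((10**3)**2 - 9) = sqrt(1000**2 - 9) = sqrt(1000000 - 9) = sqrt(999991)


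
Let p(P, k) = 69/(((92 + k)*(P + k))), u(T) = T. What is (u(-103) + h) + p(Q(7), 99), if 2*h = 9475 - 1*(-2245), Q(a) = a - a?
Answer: 36286394/6303 ≈ 5757.0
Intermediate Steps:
Q(a) = 0
h = 5860 (h = (9475 - 1*(-2245))/2 = (9475 + 2245)/2 = (½)*11720 = 5860)
p(P, k) = 69/((92 + k)*(P + k)) (p(P, k) = 69*(1/((92 + k)*(P + k))) = 69/((92 + k)*(P + k)))
(u(-103) + h) + p(Q(7), 99) = (-103 + 5860) + 69/(99² + 92*0 + 92*99 + 0*99) = 5757 + 69/(9801 + 0 + 9108 + 0) = 5757 + 69/18909 = 5757 + 69*(1/18909) = 5757 + 23/6303 = 36286394/6303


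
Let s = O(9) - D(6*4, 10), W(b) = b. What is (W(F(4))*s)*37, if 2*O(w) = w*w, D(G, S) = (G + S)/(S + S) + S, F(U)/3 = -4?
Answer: -63936/5 ≈ -12787.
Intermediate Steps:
F(U) = -12 (F(U) = 3*(-4) = -12)
D(G, S) = S + (G + S)/(2*S) (D(G, S) = (G + S)/((2*S)) + S = (G + S)*(1/(2*S)) + S = (G + S)/(2*S) + S = S + (G + S)/(2*S))
O(w) = w**2/2 (O(w) = (w*w)/2 = w**2/2)
s = 144/5 (s = (1/2)*9**2 - (1/2 + 10 + (1/2)*(6*4)/10) = (1/2)*81 - (1/2 + 10 + (1/2)*24*(1/10)) = 81/2 - (1/2 + 10 + 6/5) = 81/2 - 1*117/10 = 81/2 - 117/10 = 144/5 ≈ 28.800)
(W(F(4))*s)*37 = -12*144/5*37 = -1728/5*37 = -63936/5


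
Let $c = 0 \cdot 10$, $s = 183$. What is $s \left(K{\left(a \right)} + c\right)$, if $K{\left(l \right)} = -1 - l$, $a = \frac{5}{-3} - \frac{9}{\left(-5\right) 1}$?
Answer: $- \frac{1037}{5} \approx -207.4$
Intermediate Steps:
$a = \frac{2}{15}$ ($a = 5 \left(- \frac{1}{3}\right) - \frac{9}{-5} = - \frac{5}{3} - - \frac{9}{5} = - \frac{5}{3} + \frac{9}{5} = \frac{2}{15} \approx 0.13333$)
$c = 0$
$s \left(K{\left(a \right)} + c\right) = 183 \left(\left(-1 - \frac{2}{15}\right) + 0\right) = 183 \left(- \frac{17}{15} + 0\right) = 183 \left(- \frac{17}{15}\right) = - \frac{1037}{5}$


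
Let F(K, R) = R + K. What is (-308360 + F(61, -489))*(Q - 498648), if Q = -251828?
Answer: 231737983088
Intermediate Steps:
F(K, R) = K + R
(-308360 + F(61, -489))*(Q - 498648) = (-308360 + (61 - 489))*(-251828 - 498648) = (-308360 - 428)*(-750476) = -308788*(-750476) = 231737983088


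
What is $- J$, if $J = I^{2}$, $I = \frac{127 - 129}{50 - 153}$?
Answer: $- \frac{4}{10609} \approx -0.00037704$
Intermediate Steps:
$I = \frac{2}{103}$ ($I = - \frac{2}{-103} = \left(-2\right) \left(- \frac{1}{103}\right) = \frac{2}{103} \approx 0.019417$)
$J = \frac{4}{10609}$ ($J = \left(\frac{2}{103}\right)^{2} = \frac{4}{10609} \approx 0.00037704$)
$- J = \left(-1\right) \frac{4}{10609} = - \frac{4}{10609}$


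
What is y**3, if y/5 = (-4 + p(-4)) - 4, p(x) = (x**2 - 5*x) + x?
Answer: 1728000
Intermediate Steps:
p(x) = x**2 - 4*x
y = 120 (y = 5*((-4 - 4*(-4 - 4)) - 4) = 5*((-4 - 4*(-8)) - 4) = 5*((-4 + 32) - 4) = 5*(28 - 4) = 5*24 = 120)
y**3 = 120**3 = 1728000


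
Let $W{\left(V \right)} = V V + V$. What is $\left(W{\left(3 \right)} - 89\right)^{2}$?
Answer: $5929$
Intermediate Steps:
$W{\left(V \right)} = V + V^{2}$ ($W{\left(V \right)} = V^{2} + V = V + V^{2}$)
$\left(W{\left(3 \right)} - 89\right)^{2} = \left(3 \left(1 + 3\right) - 89\right)^{2} = \left(3 \cdot 4 - 89\right)^{2} = \left(12 - 89\right)^{2} = \left(-77\right)^{2} = 5929$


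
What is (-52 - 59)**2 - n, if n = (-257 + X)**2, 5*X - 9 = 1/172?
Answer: -39054908241/739600 ≈ -52805.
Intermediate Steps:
X = 1549/860 (X = 9/5 + (1/5)/172 = 9/5 + (1/5)*(1/172) = 9/5 + 1/860 = 1549/860 ≈ 1.8012)
n = 48167519841/739600 (n = (-257 + 1549/860)**2 = (-219471/860)**2 = 48167519841/739600 ≈ 65126.)
(-52 - 59)**2 - n = (-52 - 59)**2 - 1*48167519841/739600 = (-111)**2 - 48167519841/739600 = 12321 - 48167519841/739600 = -39054908241/739600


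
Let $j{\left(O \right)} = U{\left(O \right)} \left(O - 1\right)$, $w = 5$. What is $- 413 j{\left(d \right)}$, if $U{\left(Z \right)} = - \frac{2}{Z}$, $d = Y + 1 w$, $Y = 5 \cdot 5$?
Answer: $\frac{11977}{15} \approx 798.47$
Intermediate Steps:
$Y = 25$
$d = 30$ ($d = 25 + 1 \cdot 5 = 25 + 5 = 30$)
$j{\left(O \right)} = - \frac{2 \left(-1 + O\right)}{O}$ ($j{\left(O \right)} = - \frac{2}{O} \left(O - 1\right) = - \frac{2}{O} \left(-1 + O\right) = - \frac{2 \left(-1 + O\right)}{O}$)
$- 413 j{\left(d \right)} = - 413 \left(-2 + \frac{2}{30}\right) = - 413 \left(-2 + 2 \cdot \frac{1}{30}\right) = - 413 \left(-2 + \frac{1}{15}\right) = \left(-413\right) \left(- \frac{29}{15}\right) = \frac{11977}{15}$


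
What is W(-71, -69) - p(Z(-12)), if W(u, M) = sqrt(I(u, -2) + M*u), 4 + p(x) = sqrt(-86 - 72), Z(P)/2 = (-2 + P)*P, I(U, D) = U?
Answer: 4 + 2*sqrt(1207) - I*sqrt(158) ≈ 73.484 - 12.57*I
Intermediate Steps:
Z(P) = 2*P*(-2 + P) (Z(P) = 2*((-2 + P)*P) = 2*(P*(-2 + P)) = 2*P*(-2 + P))
p(x) = -4 + I*sqrt(158) (p(x) = -4 + sqrt(-86 - 72) = -4 + sqrt(-158) = -4 + I*sqrt(158))
W(u, M) = sqrt(u + M*u)
W(-71, -69) - p(Z(-12)) = sqrt(-71*(1 - 69)) - (-4 + I*sqrt(158)) = sqrt(-71*(-68)) + (4 - I*sqrt(158)) = sqrt(4828) + (4 - I*sqrt(158)) = 2*sqrt(1207) + (4 - I*sqrt(158)) = 4 + 2*sqrt(1207) - I*sqrt(158)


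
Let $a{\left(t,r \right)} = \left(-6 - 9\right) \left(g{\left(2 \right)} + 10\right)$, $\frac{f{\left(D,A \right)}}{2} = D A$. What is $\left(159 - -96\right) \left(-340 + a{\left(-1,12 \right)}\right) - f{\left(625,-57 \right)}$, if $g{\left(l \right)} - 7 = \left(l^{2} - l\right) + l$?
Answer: $-95775$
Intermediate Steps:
$g{\left(l \right)} = 7 + l^{2}$ ($g{\left(l \right)} = 7 + \left(\left(l^{2} - l\right) + l\right) = 7 + l^{2}$)
$f{\left(D,A \right)} = 2 A D$ ($f{\left(D,A \right)} = 2 D A = 2 A D$)
$a{\left(t,r \right)} = -315$ ($a{\left(t,r \right)} = \left(-6 - 9\right) \left(\left(7 + 2^{2}\right) + 10\right) = - 15 \left(\left(7 + 4\right) + 10\right) = - 15 \left(11 + 10\right) = \left(-15\right) 21 = -315$)
$\left(159 - -96\right) \left(-340 + a{\left(-1,12 \right)}\right) - f{\left(625,-57 \right)} = \left(159 - -96\right) \left(-340 - 315\right) - 2 \left(-57\right) 625 = \left(159 + 96\right) \left(-655\right) - -71250 = 255 \left(-655\right) + 71250 = -167025 + 71250 = -95775$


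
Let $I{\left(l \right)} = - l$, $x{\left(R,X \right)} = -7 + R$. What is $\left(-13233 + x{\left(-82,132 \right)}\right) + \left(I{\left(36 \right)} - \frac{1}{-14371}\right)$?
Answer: $- \frac{191967817}{14371} \approx -13358.0$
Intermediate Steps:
$\left(-13233 + x{\left(-82,132 \right)}\right) + \left(I{\left(36 \right)} - \frac{1}{-14371}\right) = \left(-13233 - 89\right) - \frac{517355}{14371} = -13322 + \left(-36 + \frac{1}{14371}\right) = -13322 - \frac{517355}{14371} = - \frac{191967817}{14371}$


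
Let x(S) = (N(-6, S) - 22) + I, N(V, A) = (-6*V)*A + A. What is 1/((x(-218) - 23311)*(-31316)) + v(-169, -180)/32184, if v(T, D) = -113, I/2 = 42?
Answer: -27703652209/7890394704840 ≈ -0.0035111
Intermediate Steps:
I = 84 (I = 2*42 = 84)
N(V, A) = A - 6*A*V (N(V, A) = -6*A*V + A = A - 6*A*V)
x(S) = 62 + 37*S (x(S) = (S*(1 - 6*(-6)) - 22) + 84 = (S*(1 + 36) - 22) + 84 = (S*37 - 22) + 84 = (37*S - 22) + 84 = (-22 + 37*S) + 84 = 62 + 37*S)
1/((x(-218) - 23311)*(-31316)) + v(-169, -180)/32184 = 1/(((62 + 37*(-218)) - 23311)*(-31316)) - 113/32184 = -1/31316/((62 - 8066) - 23311) - 113*1/32184 = -1/31316/(-8004 - 23311) - 113/32184 = -1/31316/(-31315) - 113/32184 = -1/31315*(-1/31316) - 113/32184 = 1/980660540 - 113/32184 = -27703652209/7890394704840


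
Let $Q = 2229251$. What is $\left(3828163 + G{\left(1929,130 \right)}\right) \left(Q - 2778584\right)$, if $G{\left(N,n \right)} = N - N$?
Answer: $-2102936265279$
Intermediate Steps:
$G{\left(N,n \right)} = 0$
$\left(3828163 + G{\left(1929,130 \right)}\right) \left(Q - 2778584\right) = \left(3828163 + 0\right) \left(2229251 - 2778584\right) = 3828163 \left(-549333\right) = -2102936265279$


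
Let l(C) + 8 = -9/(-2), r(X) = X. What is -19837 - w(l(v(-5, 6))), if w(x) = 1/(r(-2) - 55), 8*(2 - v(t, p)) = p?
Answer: -1130708/57 ≈ -19837.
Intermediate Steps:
v(t, p) = 2 - p/8
l(C) = -7/2 (l(C) = -8 - 9/(-2) = -8 - 9*(-½) = -8 + 9/2 = -7/2)
w(x) = -1/57 (w(x) = 1/(-2 - 55) = 1/(-57) = -1/57)
-19837 - w(l(v(-5, 6))) = -19837 - 1*(-1/57) = -19837 + 1/57 = -1130708/57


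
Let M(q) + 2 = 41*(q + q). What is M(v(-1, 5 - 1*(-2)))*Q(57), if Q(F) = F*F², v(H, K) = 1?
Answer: 14815440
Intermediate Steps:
Q(F) = F³
M(q) = -2 + 82*q (M(q) = -2 + 41*(q + q) = -2 + 41*(2*q) = -2 + 82*q)
M(v(-1, 5 - 1*(-2)))*Q(57) = (-2 + 82*1)*57³ = (-2 + 82)*185193 = 80*185193 = 14815440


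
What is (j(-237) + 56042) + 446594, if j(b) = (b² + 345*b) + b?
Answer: 476803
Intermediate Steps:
j(b) = b² + 346*b
(j(-237) + 56042) + 446594 = (-237*(346 - 237) + 56042) + 446594 = (-237*109 + 56042) + 446594 = (-25833 + 56042) + 446594 = 30209 + 446594 = 476803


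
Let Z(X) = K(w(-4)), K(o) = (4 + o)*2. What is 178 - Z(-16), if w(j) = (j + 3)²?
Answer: 168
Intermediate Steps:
w(j) = (3 + j)²
K(o) = 8 + 2*o
Z(X) = 10 (Z(X) = 8 + 2*(3 - 4)² = 8 + 2*(-1)² = 8 + 2*1 = 8 + 2 = 10)
178 - Z(-16) = 178 - 1*10 = 178 - 10 = 168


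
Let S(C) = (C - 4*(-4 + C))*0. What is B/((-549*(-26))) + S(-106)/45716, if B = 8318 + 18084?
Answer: 13201/7137 ≈ 1.8497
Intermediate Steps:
B = 26402
S(C) = 0 (S(C) = (C + (16 - 4*C))*0 = (16 - 3*C)*0 = 0)
B/((-549*(-26))) + S(-106)/45716 = 26402/((-549*(-26))) + 0/45716 = 26402/14274 + 0*(1/45716) = 26402*(1/14274) + 0 = 13201/7137 + 0 = 13201/7137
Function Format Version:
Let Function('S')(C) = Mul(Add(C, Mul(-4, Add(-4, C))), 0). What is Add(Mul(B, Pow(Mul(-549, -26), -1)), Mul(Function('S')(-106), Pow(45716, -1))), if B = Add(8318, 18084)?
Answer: Rational(13201, 7137) ≈ 1.8497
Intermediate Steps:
B = 26402
Function('S')(C) = 0 (Function('S')(C) = Mul(Add(C, Add(16, Mul(-4, C))), 0) = Mul(Add(16, Mul(-3, C)), 0) = 0)
Add(Mul(B, Pow(Mul(-549, -26), -1)), Mul(Function('S')(-106), Pow(45716, -1))) = Add(Mul(26402, Pow(Mul(-549, -26), -1)), Mul(0, Pow(45716, -1))) = Add(Mul(26402, Pow(14274, -1)), Mul(0, Rational(1, 45716))) = Add(Mul(26402, Rational(1, 14274)), 0) = Add(Rational(13201, 7137), 0) = Rational(13201, 7137)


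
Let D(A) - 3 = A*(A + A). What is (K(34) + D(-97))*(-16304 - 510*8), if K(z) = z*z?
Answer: -407211168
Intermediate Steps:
K(z) = z²
D(A) = 3 + 2*A² (D(A) = 3 + A*(A + A) = 3 + A*(2*A) = 3 + 2*A²)
(K(34) + D(-97))*(-16304 - 510*8) = (34² + (3 + 2*(-97)²))*(-16304 - 510*8) = (1156 + (3 + 2*9409))*(-16304 - 4080) = (1156 + (3 + 18818))*(-20384) = (1156 + 18821)*(-20384) = 19977*(-20384) = -407211168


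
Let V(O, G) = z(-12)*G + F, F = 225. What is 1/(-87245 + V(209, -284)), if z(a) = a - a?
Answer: -1/87020 ≈ -1.1492e-5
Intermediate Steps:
z(a) = 0
V(O, G) = 225 (V(O, G) = 0*G + 225 = 0 + 225 = 225)
1/(-87245 + V(209, -284)) = 1/(-87245 + 225) = 1/(-87020) = -1/87020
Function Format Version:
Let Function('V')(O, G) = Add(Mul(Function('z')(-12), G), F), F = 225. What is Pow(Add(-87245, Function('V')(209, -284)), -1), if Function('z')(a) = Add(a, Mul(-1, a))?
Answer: Rational(-1, 87020) ≈ -1.1492e-5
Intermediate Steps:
Function('z')(a) = 0
Function('V')(O, G) = 225 (Function('V')(O, G) = Add(Mul(0, G), 225) = Add(0, 225) = 225)
Pow(Add(-87245, Function('V')(209, -284)), -1) = Pow(Add(-87245, 225), -1) = Pow(-87020, -1) = Rational(-1, 87020)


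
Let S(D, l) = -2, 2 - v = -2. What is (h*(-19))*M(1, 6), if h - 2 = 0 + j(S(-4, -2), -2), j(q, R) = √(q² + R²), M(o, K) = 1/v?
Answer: -19/2 - 19*√2/2 ≈ -22.935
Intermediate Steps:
v = 4 (v = 2 - 1*(-2) = 2 + 2 = 4)
M(o, K) = ¼ (M(o, K) = 1/4 = ¼)
j(q, R) = √(R² + q²)
h = 2 + 2*√2 (h = 2 + (0 + √((-2)² + (-2)²)) = 2 + (0 + √(4 + 4)) = 2 + (0 + √8) = 2 + (0 + 2*√2) = 2 + 2*√2 ≈ 4.8284)
(h*(-19))*M(1, 6) = ((2 + 2*√2)*(-19))*(¼) = (-38 - 38*√2)*(¼) = -19/2 - 19*√2/2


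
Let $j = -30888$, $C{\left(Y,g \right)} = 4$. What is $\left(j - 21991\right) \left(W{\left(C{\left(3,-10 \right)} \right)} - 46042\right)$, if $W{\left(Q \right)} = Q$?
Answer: $2434443402$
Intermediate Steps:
$\left(j - 21991\right) \left(W{\left(C{\left(3,-10 \right)} \right)} - 46042\right) = \left(-30888 - 21991\right) \left(4 - 46042\right) = \left(-52879\right) \left(-46038\right) = 2434443402$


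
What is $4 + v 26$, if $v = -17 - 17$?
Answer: $-880$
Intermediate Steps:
$v = -34$
$4 + v 26 = 4 - 884 = -880$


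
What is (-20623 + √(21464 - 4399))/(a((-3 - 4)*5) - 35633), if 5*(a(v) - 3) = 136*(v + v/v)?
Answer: 103115/182774 - 5*√17065/182774 ≈ 0.56059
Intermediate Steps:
a(v) = 151/5 + 136*v/5 (a(v) = 3 + (136*(v + v/v))/5 = 3 + (136*(v + 1))/5 = 3 + (136*(1 + v))/5 = 3 + (136 + 136*v)/5 = 3 + (136/5 + 136*v/5) = 151/5 + 136*v/5)
(-20623 + √(21464 - 4399))/(a((-3 - 4)*5) - 35633) = (-20623 + √(21464 - 4399))/((151/5 + 136*((-3 - 4)*5)/5) - 35633) = (-20623 + √17065)/((151/5 + 136*(-7*5)/5) - 35633) = (-20623 + √17065)/((151/5 + (136/5)*(-35)) - 35633) = (-20623 + √17065)/((151/5 - 952) - 35633) = (-20623 + √17065)/(-4609/5 - 35633) = (-20623 + √17065)/(-182774/5) = (-20623 + √17065)*(-5/182774) = 103115/182774 - 5*√17065/182774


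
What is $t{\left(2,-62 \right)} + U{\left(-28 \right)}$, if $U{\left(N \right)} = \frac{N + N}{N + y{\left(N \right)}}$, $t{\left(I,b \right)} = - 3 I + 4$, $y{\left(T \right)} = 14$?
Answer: $2$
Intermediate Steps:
$t{\left(I,b \right)} = 4 - 3 I$
$U{\left(N \right)} = \frac{2 N}{14 + N}$ ($U{\left(N \right)} = \frac{N + N}{N + 14} = \frac{2 N}{14 + N}$)
$t{\left(2,-62 \right)} + U{\left(-28 \right)} = \left(4 - 6\right) + 2 \left(-28\right) \frac{1}{14 - 28} = \left(4 - 6\right) + 2 \left(-28\right) \frac{1}{-14} = -2 + 2 \left(-28\right) \left(- \frac{1}{14}\right) = -2 + 4 = 2$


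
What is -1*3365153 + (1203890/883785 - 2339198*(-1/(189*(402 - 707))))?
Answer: -1632784415607601/485197965 ≈ -3.3652e+6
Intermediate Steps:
-1*3365153 + (1203890/883785 - 2339198*(-1/(189*(402 - 707)))) = -3365153 + (1203890*(1/883785) - 2339198/((-305*(-189)))) = -3365153 + (240778/176757 - 2339198/57645) = -3365153 - 19028093956/485197965 = -1632784415607601/485197965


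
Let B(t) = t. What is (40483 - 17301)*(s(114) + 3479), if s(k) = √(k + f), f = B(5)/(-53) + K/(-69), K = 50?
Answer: 80650178 + 162274*√30890679/3657 ≈ 8.0897e+7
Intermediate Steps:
f = -2995/3657 (f = 5/(-53) + 50/(-69) = 5*(-1/53) + 50*(-1/69) = -5/53 - 50/69 = -2995/3657 ≈ -0.81898)
s(k) = √(-2995/3657 + k) (s(k) = √(k - 2995/3657) = √(-2995/3657 + k))
(40483 - 17301)*(s(114) + 3479) = (40483 - 17301)*(√(-10952715 + 13373649*114)/3657 + 3479) = 23182*(√(-10952715 + 1524595986)/3657 + 3479) = 23182*(√1513643271/3657 + 3479) = 23182*((7*√30890679)/3657 + 3479) = 23182*(7*√30890679/3657 + 3479) = 23182*(3479 + 7*√30890679/3657) = 80650178 + 162274*√30890679/3657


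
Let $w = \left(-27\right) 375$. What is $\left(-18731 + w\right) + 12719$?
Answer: $-16137$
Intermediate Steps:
$w = -10125$
$\left(-18731 + w\right) + 12719 = \left(-18731 - 10125\right) + 12719 = -28856 + 12719 = -16137$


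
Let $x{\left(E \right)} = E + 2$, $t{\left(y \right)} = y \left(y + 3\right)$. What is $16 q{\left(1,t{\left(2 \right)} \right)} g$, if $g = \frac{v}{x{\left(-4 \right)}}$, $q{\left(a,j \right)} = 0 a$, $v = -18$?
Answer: $0$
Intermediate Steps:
$t{\left(y \right)} = y \left(3 + y\right)$
$x{\left(E \right)} = 2 + E$
$q{\left(a,j \right)} = 0$
$g = 9$ ($g = - \frac{18}{2 - 4} = - \frac{18}{-2} = \left(-18\right) \left(- \frac{1}{2}\right) = 9$)
$16 q{\left(1,t{\left(2 \right)} \right)} g = 16 \cdot 0 \cdot 9 = 0 \cdot 9 = 0$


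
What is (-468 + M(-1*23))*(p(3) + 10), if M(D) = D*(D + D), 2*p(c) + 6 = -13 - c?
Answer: -590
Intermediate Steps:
p(c) = -19/2 - c/2 (p(c) = -3 + (-13 - c)/2 = -3 + (-13/2 - c/2) = -19/2 - c/2)
M(D) = 2*D² (M(D) = D*(2*D) = 2*D²)
(-468 + M(-1*23))*(p(3) + 10) = (-468 + 2*(-1*23)²)*((-19/2 - ½*3) + 10) = (-468 + 2*(-23)²)*((-19/2 - 3/2) + 10) = (-468 + 2*529)*(-11 + 10) = (-468 + 1058)*(-1) = 590*(-1) = -590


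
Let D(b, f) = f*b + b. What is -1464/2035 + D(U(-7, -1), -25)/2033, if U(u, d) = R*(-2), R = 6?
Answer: -2390232/4137155 ≈ -0.57775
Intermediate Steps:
U(u, d) = -12 (U(u, d) = 6*(-2) = -12)
D(b, f) = b + b*f (D(b, f) = b*f + b = b + b*f)
-1464/2035 + D(U(-7, -1), -25)/2033 = -1464/2035 - 12*(1 - 25)/2033 = -1464*1/2035 - 12*(-24)*(1/2033) = -1464/2035 + 288*(1/2033) = -1464/2035 + 288/2033 = -2390232/4137155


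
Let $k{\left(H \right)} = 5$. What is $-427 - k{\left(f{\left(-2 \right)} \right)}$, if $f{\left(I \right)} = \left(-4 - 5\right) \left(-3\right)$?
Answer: $-432$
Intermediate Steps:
$f{\left(I \right)} = 27$ ($f{\left(I \right)} = \left(-9\right) \left(-3\right) = 27$)
$-427 - k{\left(f{\left(-2 \right)} \right)} = -427 - 5 = -432$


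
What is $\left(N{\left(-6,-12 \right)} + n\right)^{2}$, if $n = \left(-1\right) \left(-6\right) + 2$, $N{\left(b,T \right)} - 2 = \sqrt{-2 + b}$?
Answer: $92 + 40 i \sqrt{2} \approx 92.0 + 56.569 i$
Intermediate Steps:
$N{\left(b,T \right)} = 2 + \sqrt{-2 + b}$
$n = 8$ ($n = 6 + 2 = 8$)
$\left(N{\left(-6,-12 \right)} + n\right)^{2} = \left(\left(2 + \sqrt{-2 - 6}\right) + 8\right)^{2} = \left(\left(2 + \sqrt{-8}\right) + 8\right)^{2} = \left(\left(2 + 2 i \sqrt{2}\right) + 8\right)^{2} = \left(10 + 2 i \sqrt{2}\right)^{2}$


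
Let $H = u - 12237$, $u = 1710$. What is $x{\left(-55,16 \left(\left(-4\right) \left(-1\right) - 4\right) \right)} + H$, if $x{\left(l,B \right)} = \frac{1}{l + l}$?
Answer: $- \frac{1157971}{110} \approx -10527.0$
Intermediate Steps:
$x{\left(l,B \right)} = \frac{1}{2 l}$
$H = -10527$ ($H = 1710 - 12237 = -10527$)
$x{\left(-55,16 \left(\left(-4\right) \left(-1\right) - 4\right) \right)} + H = \frac{1}{2 \left(-55\right)} - 10527 = \frac{1}{2} \left(- \frac{1}{55}\right) - 10527 = - \frac{1}{110} - 10527 = - \frac{1157971}{110}$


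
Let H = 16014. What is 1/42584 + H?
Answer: 681940177/42584 ≈ 16014.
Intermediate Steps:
1/42584 + H = 1/42584 + 16014 = 681940177/42584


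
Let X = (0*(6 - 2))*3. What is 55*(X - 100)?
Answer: -5500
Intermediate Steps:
X = 0 (X = (0*4)*3 = 0*3 = 0)
55*(X - 100) = 55*(0 - 100) = 55*(-100) = -5500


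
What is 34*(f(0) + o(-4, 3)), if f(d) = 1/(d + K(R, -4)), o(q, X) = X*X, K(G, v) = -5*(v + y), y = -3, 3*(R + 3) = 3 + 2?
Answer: 10744/35 ≈ 306.97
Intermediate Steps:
R = -4/3 (R = -3 + (3 + 2)/3 = -3 + (⅓)*5 = -3 + 5/3 = -4/3 ≈ -1.3333)
K(G, v) = 15 - 5*v (K(G, v) = -5*(v - 3) = -5*(-3 + v) = 15 - 5*v)
o(q, X) = X²
f(d) = 1/(35 + d) (f(d) = 1/(d + (15 - 5*(-4))) = 1/(d + (15 + 20)) = 1/(d + 35) = 1/(35 + d))
34*(f(0) + o(-4, 3)) = 34*(1/(35 + 0) + 3²) = 34*(1/35 + 9) = 34*(316/35) = 10744/35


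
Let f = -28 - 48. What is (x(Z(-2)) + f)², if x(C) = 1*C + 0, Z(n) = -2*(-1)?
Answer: 5476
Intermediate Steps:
Z(n) = 2
f = -76
x(C) = C (x(C) = C + 0 = C)
(x(Z(-2)) + f)² = (2 - 76)² = (-74)² = 5476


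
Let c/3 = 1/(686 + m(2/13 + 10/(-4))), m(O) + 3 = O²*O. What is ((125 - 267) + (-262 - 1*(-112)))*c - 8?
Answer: -36538664/3925809 ≈ -9.3073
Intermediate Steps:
m(O) = -3 + O³ (m(O) = -3 + O²*O = -3 + O³)
c = 17576/3925809 (c = 3/(686 + (-3 + (2/13 + 10/(-4))³)) = 3/(686 + (-3 + (2*(1/13) + 10*(-¼))³)) = 3/(686 + (-3 + (2/13 - 5/2)³)) = 3/(686 + (-3 + (-61/26)³)) = 3/(686 + (-3 - 226981/17576)) = 3/(686 - 279709/17576) = 3/(11777427/17576) = 3*(17576/11777427) = 17576/3925809 ≈ 0.0044770)
((125 - 267) + (-262 - 1*(-112)))*c - 8 = ((125 - 267) + (-262 - 1*(-112)))*(17576/3925809) - 8 = (-142 + (-262 + 112))*(17576/3925809) - 8 = (-142 - 150)*(17576/3925809) - 8 = -292*17576/3925809 - 8 = -5132192/3925809 - 8 = -36538664/3925809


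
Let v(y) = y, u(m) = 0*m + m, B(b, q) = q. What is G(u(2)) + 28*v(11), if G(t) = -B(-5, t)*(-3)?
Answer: 314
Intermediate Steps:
u(m) = m (u(m) = 0 + m = m)
G(t) = 3*t (G(t) = -t*(-3) = 3*t)
G(u(2)) + 28*v(11) = 3*2 + 28*11 = 6 + 308 = 314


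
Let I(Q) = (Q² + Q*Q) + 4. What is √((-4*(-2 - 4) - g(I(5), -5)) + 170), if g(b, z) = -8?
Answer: √202 ≈ 14.213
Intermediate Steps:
I(Q) = 4 + 2*Q² (I(Q) = (Q² + Q²) + 4 = 2*Q² + 4 = 4 + 2*Q²)
√((-4*(-2 - 4) - g(I(5), -5)) + 170) = √((-4*(-2 - 4) - 1*(-8)) + 170) = √((-4*(-6) + 8) + 170) = √((24 + 8) + 170) = √(32 + 170) = √202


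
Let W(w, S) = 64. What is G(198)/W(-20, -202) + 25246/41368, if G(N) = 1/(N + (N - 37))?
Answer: 72511683/118808896 ≈ 0.61032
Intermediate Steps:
G(N) = 1/(-37 + 2*N) (G(N) = 1/(N + (-37 + N)) = 1/(-37 + 2*N))
G(198)/W(-20, -202) + 25246/41368 = 1/((-37 + 2*198)*64) + 25246/41368 = (1/64)/(-37 + 396) + 25246*(1/41368) = (1/64)/359 + 12623/20684 = (1/359)*(1/64) + 12623/20684 = 1/22976 + 12623/20684 = 72511683/118808896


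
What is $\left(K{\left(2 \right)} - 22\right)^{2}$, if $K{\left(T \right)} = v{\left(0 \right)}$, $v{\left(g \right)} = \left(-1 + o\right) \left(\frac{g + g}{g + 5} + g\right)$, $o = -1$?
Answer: $484$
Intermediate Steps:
$v{\left(g \right)} = - 2 g - \frac{4 g}{5 + g}$ ($v{\left(g \right)} = \left(-1 - 1\right) \left(\frac{g + g}{g + 5} + g\right) = - 2 \left(\frac{2 g}{5 + g} + g\right) = - 2 \left(g + \frac{2 g}{5 + g}\right) = - 2 g - \frac{4 g}{5 + g}$)
$K{\left(T \right)} = 0$ ($K{\left(T \right)} = \left(-2\right) 0 \frac{1}{5 + 0} \left(7 + 0\right) = \left(-2\right) 0 \cdot \frac{1}{5} \cdot 7 = 0$)
$\left(K{\left(2 \right)} - 22\right)^{2} = \left(0 - 22\right)^{2} = \left(-22\right)^{2} = 484$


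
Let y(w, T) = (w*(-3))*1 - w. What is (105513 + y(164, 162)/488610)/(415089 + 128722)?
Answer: 25777353137/132855746355 ≈ 0.19403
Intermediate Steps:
y(w, T) = -4*w (y(w, T) = -3*w*1 - w = -3*w - w = -4*w)
(105513 + y(164, 162)/488610)/(415089 + 128722) = (105513 - 4*164/488610)/(415089 + 128722) = (105513 - 656*1/488610)/543811 = (105513 - 328/244305)*(1/543811) = (25777353137/244305)*(1/543811) = 25777353137/132855746355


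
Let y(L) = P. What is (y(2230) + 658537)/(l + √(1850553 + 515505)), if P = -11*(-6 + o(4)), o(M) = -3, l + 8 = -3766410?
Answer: -1240349242924/7092951092333 - 329318*√2366058/7092951092333 ≈ -0.17494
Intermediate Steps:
l = -3766418 (l = -8 - 3766410 = -3766418)
P = 99 (P = -11*(-6 - 3) = -11*(-9) = 99)
y(L) = 99
(y(2230) + 658537)/(l + √(1850553 + 515505)) = (99 + 658537)/(-3766418 + √(1850553 + 515505)) = 658636/(-3766418 + √2366058)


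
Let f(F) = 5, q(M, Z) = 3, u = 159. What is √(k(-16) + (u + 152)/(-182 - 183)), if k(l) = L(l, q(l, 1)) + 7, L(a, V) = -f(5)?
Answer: √152935/365 ≈ 1.0714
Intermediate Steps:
L(a, V) = -5 (L(a, V) = -1*5 = -5)
k(l) = 2 (k(l) = -5 + 7 = 2)
√(k(-16) + (u + 152)/(-182 - 183)) = √(2 + (159 + 152)/(-182 - 183)) = √(2 + 311/(-365)) = √(2 + 311*(-1/365)) = √(2 - 311/365) = √(419/365) = √152935/365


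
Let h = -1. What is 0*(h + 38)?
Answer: 0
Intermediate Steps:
0*(h + 38) = 0*(-1 + 38) = 0*37 = 0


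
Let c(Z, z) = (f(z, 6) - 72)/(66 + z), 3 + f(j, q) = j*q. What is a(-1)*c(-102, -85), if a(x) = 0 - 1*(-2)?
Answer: 1170/19 ≈ 61.579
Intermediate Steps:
f(j, q) = -3 + j*q
a(x) = 2 (a(x) = 0 + 2 = 2)
c(Z, z) = (-75 + 6*z)/(66 + z) (c(Z, z) = ((-3 + z*6) - 72)/(66 + z) = ((-3 + 6*z) - 72)/(66 + z) = (-75 + 6*z)/(66 + z))
a(-1)*c(-102, -85) = 2*(3*(-25 + 2*(-85))/(66 - 85)) = 2*(3*(-25 - 170)/(-19)) = 2*(3*(-1/19)*(-195)) = 2*(585/19) = 1170/19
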